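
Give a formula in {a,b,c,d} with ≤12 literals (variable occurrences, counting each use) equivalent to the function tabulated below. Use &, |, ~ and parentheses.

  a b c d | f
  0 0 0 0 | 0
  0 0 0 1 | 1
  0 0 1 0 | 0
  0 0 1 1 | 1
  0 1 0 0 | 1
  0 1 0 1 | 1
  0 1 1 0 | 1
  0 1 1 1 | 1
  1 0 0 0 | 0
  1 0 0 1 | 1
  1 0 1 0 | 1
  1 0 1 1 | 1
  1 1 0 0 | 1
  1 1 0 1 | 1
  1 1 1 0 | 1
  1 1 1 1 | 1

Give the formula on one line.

  (c | d) = 0111011101110111
  ~a = 1111111100000000
  ~b = 1111000011110000
  (~a | ~b) = 1111111111110000
  ((c | d) & (~a | ~b)) = 0111011101110000
  (a & ((c | d) & (~a | ~b))) = 0000000001110000
  ((a & ((c | d) & (~a | ~b))) | ~a) = 1111111101110000
  (a & ((a & ((c | d) & (~a | ~b))) | ~a)) = 0000000001110000
  (d | (a & ((a & ((c | d) & (~a | ~b))) | ~a))) = 0101010101110101
  ((d | (a & ((a & ((c | d) & (~a | ~b))) | ~a))) | b) = 0101111101111111

((d | (a & ((a & ((c | d) & (~a | ~b))) | ~a))) | b)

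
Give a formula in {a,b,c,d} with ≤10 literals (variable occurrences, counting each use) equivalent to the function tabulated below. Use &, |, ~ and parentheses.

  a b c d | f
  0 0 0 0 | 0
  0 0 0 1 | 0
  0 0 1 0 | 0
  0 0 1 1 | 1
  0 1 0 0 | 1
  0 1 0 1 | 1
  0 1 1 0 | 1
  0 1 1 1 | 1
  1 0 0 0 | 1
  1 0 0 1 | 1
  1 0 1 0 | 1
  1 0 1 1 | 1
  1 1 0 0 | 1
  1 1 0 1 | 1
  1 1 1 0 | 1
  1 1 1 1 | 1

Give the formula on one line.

((a & (~b | ((d | ~a) & c))) | (b | (c & d)))

  ~b = 1111000011110000
  ~a = 1111111100000000
  (d | ~a) = 1111111101010101
  ((d | ~a) & c) = 0011001100010001
  (~b | ((d | ~a) & c)) = 1111001111110001
  (a & (~b | ((d | ~a) & c))) = 0000000011110001
  (c & d) = 0001000100010001
  (b | (c & d)) = 0001111100011111
  ((a & (~b | ((d | ~a) & c))) | (b | (c & d))) = 0001111111111111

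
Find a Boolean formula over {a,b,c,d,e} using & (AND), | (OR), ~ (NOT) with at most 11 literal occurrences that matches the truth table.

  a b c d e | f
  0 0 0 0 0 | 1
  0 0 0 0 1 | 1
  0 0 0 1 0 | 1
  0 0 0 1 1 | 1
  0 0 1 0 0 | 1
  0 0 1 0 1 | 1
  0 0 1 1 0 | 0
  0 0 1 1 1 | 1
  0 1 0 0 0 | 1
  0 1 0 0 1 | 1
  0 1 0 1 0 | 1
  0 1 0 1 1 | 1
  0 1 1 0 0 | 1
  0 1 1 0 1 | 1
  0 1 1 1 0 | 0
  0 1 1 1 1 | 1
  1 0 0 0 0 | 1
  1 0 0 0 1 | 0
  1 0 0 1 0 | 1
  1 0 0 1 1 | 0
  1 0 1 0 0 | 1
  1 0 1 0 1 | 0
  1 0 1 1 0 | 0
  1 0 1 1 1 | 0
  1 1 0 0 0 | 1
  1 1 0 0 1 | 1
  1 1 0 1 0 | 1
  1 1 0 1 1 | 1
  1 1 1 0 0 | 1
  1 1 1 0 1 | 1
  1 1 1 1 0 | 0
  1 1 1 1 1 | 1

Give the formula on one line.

(((~e & (~d | ~c)) | (e | (a & ~d))) & (b | (~e | ~a)))

  ~e = 10101010101010101010101010101010
  ~d = 11001100110011001100110011001100
  ~c = 11110000111100001111000011110000
  (~d | ~c) = 11111100111111001111110011111100
  (~e & (~d | ~c)) = 10101000101010001010100010101000
  (a & ~d) = 00000000000000001100110011001100
  (e | (a & ~d)) = 01010101010101011101110111011101
  ((~e & (~d | ~c)) | (e | (a & ~d))) = 11111101111111011111110111111101
  ~a = 11111111111111110000000000000000
  (~e | ~a) = 11111111111111111010101010101010
  (b | (~e | ~a)) = 11111111111111111010101011111111
  (((~e & (~d | ~c)) | (e | (a & ~d))) & (b | (~e | ~a))) = 11111101111111011010100011111101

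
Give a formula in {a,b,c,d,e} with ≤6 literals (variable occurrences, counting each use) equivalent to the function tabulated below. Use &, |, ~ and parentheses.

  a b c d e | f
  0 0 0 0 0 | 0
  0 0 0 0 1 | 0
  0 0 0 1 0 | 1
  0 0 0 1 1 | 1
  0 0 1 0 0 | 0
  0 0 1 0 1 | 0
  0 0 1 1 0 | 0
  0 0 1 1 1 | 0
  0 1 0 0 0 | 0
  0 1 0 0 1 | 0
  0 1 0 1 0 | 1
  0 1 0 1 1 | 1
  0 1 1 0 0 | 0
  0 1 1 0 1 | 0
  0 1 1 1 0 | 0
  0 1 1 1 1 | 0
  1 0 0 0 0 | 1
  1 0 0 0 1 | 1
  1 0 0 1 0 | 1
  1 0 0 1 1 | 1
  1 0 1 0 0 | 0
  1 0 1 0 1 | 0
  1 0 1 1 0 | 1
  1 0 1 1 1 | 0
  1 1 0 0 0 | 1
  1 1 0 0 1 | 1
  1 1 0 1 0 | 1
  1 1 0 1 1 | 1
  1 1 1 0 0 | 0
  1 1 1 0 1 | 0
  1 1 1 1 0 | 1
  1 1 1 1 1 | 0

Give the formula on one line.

  (a | d) = 00110011001100111111111111111111
  ~c = 11110000111100001111000011110000
  ((a | d) & ~c) = 00110000001100001111000011110000
  ~e = 10101010101010101010101010101010
  (d & ~e) = 00100010001000100010001000100010
  (a & (d & ~e)) = 00000000000000000010001000100010
  (((a | d) & ~c) | (a & (d & ~e))) = 00110000001100001111001011110010

(((a | d) & ~c) | (a & (d & ~e)))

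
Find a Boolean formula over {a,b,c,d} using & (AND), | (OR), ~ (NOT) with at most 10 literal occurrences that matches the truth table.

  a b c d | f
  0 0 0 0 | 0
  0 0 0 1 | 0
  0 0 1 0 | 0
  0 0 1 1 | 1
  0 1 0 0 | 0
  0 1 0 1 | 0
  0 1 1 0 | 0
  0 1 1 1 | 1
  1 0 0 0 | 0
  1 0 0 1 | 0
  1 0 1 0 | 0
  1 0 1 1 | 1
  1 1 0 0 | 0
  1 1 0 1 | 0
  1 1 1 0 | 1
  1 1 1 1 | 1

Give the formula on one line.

  ~d = 1010101010101010
  (c | ~d) = 1011101110111011
  (d & (c | ~d)) = 0001000100010001
  ~b = 1111000011110000
  (d & ~b) = 0101000001010000
  ((d & ~b) & a) = 0000000001010000
  (b | ((d & ~b) & a)) = 0000111101011111
  (a & (b | ((d & ~b) & a))) = 0000000001011111
  ((a & (b | ((d & ~b) & a))) & c) = 0000000000010011
  ((d & (c | ~d)) | ((a & (b | ((d & ~b) & a))) & c)) = 0001000100010011

((d & (c | ~d)) | ((a & (b | ((d & ~b) & a))) & c))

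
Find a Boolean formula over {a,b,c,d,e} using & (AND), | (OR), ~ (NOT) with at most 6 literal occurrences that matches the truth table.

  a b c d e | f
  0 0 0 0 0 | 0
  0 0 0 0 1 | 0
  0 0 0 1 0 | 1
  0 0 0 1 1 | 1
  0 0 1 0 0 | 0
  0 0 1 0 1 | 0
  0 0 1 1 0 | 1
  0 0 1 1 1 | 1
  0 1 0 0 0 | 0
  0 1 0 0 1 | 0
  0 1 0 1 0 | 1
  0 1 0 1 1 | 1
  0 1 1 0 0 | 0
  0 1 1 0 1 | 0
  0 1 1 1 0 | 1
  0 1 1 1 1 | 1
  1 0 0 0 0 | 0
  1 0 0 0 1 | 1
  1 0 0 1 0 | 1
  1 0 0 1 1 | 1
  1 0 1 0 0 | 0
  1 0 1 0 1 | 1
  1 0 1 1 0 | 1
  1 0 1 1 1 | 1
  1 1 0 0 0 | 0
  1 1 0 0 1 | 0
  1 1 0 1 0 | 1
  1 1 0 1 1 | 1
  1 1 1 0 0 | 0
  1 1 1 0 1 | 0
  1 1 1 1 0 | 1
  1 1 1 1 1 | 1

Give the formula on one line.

  ~b = 11111111000000001111111100000000
  (a & ~b) = 00000000000000001111111100000000
  (e & (a & ~b)) = 00000000000000000101010100000000
  (d | (e & (a & ~b))) = 00110011001100110111011100110011

(d | (e & (a & ~b)))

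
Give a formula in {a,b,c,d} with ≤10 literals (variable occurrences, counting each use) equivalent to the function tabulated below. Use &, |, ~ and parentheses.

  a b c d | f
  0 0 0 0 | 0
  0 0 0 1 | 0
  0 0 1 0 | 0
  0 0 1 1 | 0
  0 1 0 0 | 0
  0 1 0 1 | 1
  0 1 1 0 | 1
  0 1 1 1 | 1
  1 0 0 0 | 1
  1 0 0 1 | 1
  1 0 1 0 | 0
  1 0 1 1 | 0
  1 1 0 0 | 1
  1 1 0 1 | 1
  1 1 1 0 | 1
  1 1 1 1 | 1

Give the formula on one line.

  ~d = 1010101010101010
  ~c = 1100110011001100
  ~b = 1111000011110000
  (~c & ~b) = 1100000011000000
  (~d | (~c & ~b)) = 1110101011101010
  (a & ~c) = 0000000011001100
  ((~d | (~c & ~b)) & (a & ~c)) = 0000000011001000
  (c | d) = 0111011101110111
  ((c | d) & b) = 0000011100000111
  (((~d | (~c & ~b)) & (a & ~c)) | ((c | d) & b)) = 0000011111001111

(((~d | (~c & ~b)) & (a & ~c)) | ((c | d) & b))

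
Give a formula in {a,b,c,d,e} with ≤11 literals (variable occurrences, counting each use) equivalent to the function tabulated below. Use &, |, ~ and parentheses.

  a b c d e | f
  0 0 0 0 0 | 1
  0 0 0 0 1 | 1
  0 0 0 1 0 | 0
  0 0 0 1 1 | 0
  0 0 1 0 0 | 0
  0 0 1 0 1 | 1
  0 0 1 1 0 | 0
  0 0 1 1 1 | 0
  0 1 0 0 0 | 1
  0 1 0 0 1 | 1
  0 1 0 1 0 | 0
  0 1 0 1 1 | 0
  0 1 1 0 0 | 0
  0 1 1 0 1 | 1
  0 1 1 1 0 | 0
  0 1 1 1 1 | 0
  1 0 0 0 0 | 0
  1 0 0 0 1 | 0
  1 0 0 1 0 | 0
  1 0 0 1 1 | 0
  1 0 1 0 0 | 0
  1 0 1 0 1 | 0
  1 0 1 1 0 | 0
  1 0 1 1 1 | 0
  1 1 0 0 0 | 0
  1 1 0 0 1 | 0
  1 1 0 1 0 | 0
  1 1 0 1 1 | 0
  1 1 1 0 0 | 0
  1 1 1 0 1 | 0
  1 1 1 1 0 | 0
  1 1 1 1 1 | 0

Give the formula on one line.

  ~a = 11111111111111110000000000000000
  (e & ~a) = 01010101010101010000000000000000
  (d | (e & ~a)) = 01110111011101110011001100110011
  (~a | d) = 11111111111111110011001100110011
  ~c = 11110000111100001111000011110000
  ~e = 10101010101010101010101010101010
  (~c & ~e) = 10100000101000001010000010100000
  ((~a | d) & (~c & ~e)) = 10100000101000000010000000100000
  ((d | (e & ~a)) | ((~a | d) & (~c & ~e))) = 11110111111101110011001100110011
  ~d = 11001100110011001100110011001100
  (((d | (e & ~a)) | ((~a | d) & (~c & ~e))) & ~d) = 11000100110001000000000000000000

(((d | (e & ~a)) | ((~a | d) & (~c & ~e))) & ~d)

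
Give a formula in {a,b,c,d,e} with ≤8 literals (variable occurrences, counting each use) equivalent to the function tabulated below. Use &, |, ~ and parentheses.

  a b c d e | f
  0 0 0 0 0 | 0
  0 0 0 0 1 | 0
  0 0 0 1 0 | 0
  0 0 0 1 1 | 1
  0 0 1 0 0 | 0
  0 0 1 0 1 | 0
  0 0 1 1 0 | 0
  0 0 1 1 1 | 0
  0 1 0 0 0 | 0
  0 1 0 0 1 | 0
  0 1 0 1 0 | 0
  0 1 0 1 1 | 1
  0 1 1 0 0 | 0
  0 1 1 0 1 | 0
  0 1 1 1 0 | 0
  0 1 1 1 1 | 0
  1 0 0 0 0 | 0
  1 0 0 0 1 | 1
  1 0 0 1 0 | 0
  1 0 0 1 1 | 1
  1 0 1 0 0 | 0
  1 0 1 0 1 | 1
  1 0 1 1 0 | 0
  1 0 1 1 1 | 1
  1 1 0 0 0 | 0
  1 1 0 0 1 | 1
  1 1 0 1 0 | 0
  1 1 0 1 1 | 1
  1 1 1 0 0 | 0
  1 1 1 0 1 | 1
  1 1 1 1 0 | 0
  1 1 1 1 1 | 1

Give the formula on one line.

((a & e) | ((d & ~c) & e))

  (a & e) = 00000000000000000101010101010101
  ~c = 11110000111100001111000011110000
  (d & ~c) = 00110000001100000011000000110000
  ((d & ~c) & e) = 00010000000100000001000000010000
  ((a & e) | ((d & ~c) & e)) = 00010000000100000101010101010101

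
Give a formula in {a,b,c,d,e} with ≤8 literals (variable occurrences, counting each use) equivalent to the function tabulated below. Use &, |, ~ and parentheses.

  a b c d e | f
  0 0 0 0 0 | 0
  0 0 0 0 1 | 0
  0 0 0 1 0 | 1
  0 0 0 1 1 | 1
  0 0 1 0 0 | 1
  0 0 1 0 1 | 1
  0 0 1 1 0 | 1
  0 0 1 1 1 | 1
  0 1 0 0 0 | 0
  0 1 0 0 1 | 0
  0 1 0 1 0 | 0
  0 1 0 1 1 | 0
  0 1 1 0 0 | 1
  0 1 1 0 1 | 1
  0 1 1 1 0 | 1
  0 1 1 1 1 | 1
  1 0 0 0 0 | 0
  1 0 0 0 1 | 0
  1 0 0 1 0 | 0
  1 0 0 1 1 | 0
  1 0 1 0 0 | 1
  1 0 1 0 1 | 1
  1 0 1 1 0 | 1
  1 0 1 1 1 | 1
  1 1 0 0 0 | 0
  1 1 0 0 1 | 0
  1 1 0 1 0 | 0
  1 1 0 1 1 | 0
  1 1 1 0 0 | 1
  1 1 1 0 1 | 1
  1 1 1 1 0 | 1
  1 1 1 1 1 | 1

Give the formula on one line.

  ~b = 11111111000000001111111100000000
  ~a = 11111111111111110000000000000000
  ~e = 10101010101010101010101010101010
  (b & ~e) = 00000000101010100000000010101010
  ((b & ~e) & c) = 00000000000010100000000000001010
  (((b & ~e) & c) | d) = 00110011001110110011001100111011
  (~a & (((b & ~e) & c) | d)) = 00110011001110110000000000000000
  (~b & (~a & (((b & ~e) & c) | d))) = 00110011000000000000000000000000
  ((~b & (~a & (((b & ~e) & c) | d))) | c) = 00111111000011110000111100001111

((~b & (~a & (((b & ~e) & c) | d))) | c)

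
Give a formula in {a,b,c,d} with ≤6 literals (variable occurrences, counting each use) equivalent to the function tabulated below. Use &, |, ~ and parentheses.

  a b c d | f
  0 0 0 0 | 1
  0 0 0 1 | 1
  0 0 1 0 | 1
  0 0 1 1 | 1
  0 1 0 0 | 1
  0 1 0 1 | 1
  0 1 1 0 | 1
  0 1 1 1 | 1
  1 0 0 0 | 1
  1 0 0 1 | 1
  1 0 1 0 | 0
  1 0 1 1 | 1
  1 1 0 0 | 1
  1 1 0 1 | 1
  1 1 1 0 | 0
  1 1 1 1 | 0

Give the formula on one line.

  ~b = 1111000011110000
  (d & ~b) = 0101000001010000
  ~c = 1100110011001100
  ~a = 1111111100000000
  (~c | ~a) = 1111111111001100
  ((d & ~b) | (~c | ~a)) = 1111111111011100

((d & ~b) | (~c | ~a))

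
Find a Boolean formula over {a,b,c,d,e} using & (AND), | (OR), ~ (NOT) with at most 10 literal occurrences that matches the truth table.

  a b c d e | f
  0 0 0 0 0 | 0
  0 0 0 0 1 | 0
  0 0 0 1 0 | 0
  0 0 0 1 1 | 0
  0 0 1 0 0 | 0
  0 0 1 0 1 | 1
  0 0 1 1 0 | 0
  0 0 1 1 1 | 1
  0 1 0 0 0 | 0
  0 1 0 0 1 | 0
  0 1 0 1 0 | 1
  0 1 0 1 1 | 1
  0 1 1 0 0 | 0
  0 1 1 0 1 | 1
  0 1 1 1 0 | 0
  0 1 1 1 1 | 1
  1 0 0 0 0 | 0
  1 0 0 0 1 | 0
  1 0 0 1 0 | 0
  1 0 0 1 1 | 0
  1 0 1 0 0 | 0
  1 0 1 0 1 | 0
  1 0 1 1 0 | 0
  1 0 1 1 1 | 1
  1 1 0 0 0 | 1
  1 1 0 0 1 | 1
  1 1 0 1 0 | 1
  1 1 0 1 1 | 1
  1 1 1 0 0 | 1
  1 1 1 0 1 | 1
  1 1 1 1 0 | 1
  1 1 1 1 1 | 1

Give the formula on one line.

  (a & b) = 00000000000000000000000011111111
  (c & e) = 00000101000001010000010100000101
  ~c = 11110000111100001111000011110000
  (b & ~c) = 00000000111100000000000011110000
  ((c & e) | (b & ~c)) = 00000101111101010000010111110101
  ~a = 11111111111111110000000000000000
  (~a & c) = 00001111000011110000000000000000
  ((~a & c) | d) = 00111111001111110011001100110011
  (((c & e) | (b & ~c)) & ((~a & c) | d)) = 00000101001101010000000100110001
  ((a & b) | (((c & e) | (b & ~c)) & ((~a & c) | d))) = 00000101001101010000000111111111

((a & b) | (((c & e) | (b & ~c)) & ((~a & c) | d)))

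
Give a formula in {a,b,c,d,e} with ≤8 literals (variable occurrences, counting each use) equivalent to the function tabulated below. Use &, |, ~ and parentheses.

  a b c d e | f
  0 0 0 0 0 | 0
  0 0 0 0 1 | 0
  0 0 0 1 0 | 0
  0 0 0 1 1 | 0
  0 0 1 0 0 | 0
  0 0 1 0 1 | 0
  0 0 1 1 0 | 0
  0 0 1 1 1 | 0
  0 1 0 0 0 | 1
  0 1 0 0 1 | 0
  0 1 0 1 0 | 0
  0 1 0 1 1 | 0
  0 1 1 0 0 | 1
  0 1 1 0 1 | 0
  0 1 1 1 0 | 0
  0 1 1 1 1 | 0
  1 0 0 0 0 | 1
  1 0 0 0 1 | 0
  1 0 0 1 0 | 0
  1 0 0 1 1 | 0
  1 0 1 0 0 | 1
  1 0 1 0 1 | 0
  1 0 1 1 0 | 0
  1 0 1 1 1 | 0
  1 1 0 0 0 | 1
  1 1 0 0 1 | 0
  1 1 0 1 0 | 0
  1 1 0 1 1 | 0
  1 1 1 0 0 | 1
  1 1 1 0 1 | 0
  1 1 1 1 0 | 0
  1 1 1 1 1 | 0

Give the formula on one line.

((~e & ~d) & ((b | d) | a))

  ~e = 10101010101010101010101010101010
  ~d = 11001100110011001100110011001100
  (~e & ~d) = 10001000100010001000100010001000
  (b | d) = 00110011111111110011001111111111
  ((b | d) | a) = 00110011111111111111111111111111
  ((~e & ~d) & ((b | d) | a)) = 00000000100010001000100010001000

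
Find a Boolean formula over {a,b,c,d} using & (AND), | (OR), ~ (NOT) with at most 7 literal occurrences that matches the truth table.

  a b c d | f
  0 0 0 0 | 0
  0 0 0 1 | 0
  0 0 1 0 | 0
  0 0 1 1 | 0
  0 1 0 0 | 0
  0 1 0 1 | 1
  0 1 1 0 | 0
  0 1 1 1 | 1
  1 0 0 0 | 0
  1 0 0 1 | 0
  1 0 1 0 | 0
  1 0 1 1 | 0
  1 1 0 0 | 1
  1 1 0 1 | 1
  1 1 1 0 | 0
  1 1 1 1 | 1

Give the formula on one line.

  ~c = 1100110011001100
  (a & ~c) = 0000000011001100
  ((a & ~c) | d) = 0101010111011101
  ~b = 1111000011110000
  (((a & ~c) | d) | ~b) = 1111010111111101
  ((((a & ~c) | d) | ~b) & b) = 0000010100001101

((((a & ~c) | d) | ~b) & b)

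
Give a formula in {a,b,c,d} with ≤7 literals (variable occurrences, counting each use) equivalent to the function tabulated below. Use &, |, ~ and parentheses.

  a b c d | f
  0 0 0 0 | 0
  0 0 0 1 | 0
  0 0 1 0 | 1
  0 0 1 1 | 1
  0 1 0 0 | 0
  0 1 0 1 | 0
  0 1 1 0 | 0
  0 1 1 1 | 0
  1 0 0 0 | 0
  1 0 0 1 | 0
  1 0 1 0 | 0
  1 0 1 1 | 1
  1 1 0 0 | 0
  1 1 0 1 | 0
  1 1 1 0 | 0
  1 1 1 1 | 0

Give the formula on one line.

  ~a = 1111111100000000
  (~a | d) = 1111111101010101
  (~a | c) = 1111111100110011
  ~b = 1111000011110000
  ((~a | c) & ~b) = 1111000000110000
  ((~a | d) & ((~a | c) & ~b)) = 1111000000010000
  (c & ((~a | d) & ((~a | c) & ~b))) = 0011000000010000

(c & ((~a | d) & ((~a | c) & ~b)))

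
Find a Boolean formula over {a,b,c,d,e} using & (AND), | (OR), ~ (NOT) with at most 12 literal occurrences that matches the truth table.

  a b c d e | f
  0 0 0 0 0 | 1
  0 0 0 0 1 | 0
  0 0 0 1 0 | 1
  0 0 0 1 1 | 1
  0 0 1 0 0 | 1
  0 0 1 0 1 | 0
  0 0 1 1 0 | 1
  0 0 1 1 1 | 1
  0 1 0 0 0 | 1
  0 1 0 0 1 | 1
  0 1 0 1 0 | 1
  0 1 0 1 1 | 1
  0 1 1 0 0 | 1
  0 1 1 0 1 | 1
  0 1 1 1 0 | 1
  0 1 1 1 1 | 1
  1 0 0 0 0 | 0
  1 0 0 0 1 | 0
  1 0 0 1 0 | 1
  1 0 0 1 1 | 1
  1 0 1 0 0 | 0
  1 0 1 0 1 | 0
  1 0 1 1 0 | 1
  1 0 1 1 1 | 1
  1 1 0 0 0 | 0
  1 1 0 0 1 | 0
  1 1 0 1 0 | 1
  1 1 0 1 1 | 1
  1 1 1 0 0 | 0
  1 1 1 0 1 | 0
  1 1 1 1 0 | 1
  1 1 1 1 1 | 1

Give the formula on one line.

  ~a = 11111111111111110000000000000000
  (~a & b) = 00000000111111110000000000000000
  ((~a & b) | d) = 00110011111111110011001100110011
  ~d = 11001100110011001100110011001100
  (~d | a) = 11001100110011001111111111111111
  (((~a & b) | d) & (~d | a)) = 00000000110011000011001100110011
  ~e = 10101010101010101010101010101010
  (~e | d) = 10111011101110111011101110111011
  (~a | d) = 11111111111111110011001100110011
  ((~e | d) & (~a | d)) = 10111011101110110011001100110011
  ((((~a & b) | d) & (~d | a)) | ((~e | d) & (~a | d))) = 10111011111111110011001100110011

((((~a & b) | d) & (~d | a)) | ((~e | d) & (~a | d)))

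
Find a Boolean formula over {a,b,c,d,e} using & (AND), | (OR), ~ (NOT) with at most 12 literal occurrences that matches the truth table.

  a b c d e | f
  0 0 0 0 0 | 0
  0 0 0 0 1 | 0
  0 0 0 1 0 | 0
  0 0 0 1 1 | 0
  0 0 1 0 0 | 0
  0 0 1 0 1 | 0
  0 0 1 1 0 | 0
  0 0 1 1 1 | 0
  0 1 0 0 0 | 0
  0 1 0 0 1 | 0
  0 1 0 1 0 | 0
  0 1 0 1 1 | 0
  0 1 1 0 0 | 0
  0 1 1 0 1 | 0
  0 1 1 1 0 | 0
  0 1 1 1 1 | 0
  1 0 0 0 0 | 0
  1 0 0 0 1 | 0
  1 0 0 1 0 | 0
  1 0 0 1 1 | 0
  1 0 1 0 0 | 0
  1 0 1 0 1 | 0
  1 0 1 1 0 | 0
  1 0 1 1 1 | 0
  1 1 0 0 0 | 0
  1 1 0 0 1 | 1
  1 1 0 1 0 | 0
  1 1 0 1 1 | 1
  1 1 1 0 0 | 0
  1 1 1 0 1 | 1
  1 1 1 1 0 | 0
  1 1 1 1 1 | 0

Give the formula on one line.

(((b & ~d) | ((~c & a) & (b & a))) & ((a | d) & e))

  ~d = 11001100110011001100110011001100
  (b & ~d) = 00000000110011000000000011001100
  ~c = 11110000111100001111000011110000
  (~c & a) = 00000000000000001111000011110000
  (b & a) = 00000000000000000000000011111111
  ((~c & a) & (b & a)) = 00000000000000000000000011110000
  ((b & ~d) | ((~c & a) & (b & a))) = 00000000110011000000000011111100
  (a | d) = 00110011001100111111111111111111
  ((a | d) & e) = 00010001000100010101010101010101
  (((b & ~d) | ((~c & a) & (b & a))) & ((a | d) & e)) = 00000000000000000000000001010100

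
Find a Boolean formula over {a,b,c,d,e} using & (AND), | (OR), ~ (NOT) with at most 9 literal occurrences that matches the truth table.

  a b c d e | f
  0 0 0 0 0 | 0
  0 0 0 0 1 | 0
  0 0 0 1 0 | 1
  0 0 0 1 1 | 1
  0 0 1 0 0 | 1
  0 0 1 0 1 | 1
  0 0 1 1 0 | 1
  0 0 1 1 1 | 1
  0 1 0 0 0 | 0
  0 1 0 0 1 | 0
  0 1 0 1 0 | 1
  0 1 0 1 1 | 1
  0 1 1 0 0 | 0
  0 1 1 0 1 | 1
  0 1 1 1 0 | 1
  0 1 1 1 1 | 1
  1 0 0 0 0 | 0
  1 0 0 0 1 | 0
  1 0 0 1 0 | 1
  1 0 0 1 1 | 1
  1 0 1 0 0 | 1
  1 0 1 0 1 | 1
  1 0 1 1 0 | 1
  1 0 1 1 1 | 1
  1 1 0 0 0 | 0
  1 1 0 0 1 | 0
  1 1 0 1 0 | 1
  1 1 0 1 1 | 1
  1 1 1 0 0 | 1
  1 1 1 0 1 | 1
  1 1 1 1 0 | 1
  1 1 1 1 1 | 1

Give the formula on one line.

  (c | d) = 00111111001111110011111100111111
  ~b = 11111111000000001111111100000000
  (a | ~b) = 11111111000000001111111111111111
  ((a | ~b) | e) = 11111111010101011111111111111111
  ~c = 11110000111100001111000011110000
  ~e = 10101010101010101010101010101010
  (~c & ~e) = 10100000101000001010000010100000
  (d & (~c & ~e)) = 00100000001000000010000000100000
  (((a | ~b) | e) | (d & (~c & ~e))) = 11111111011101011111111111111111
  ((c | d) & (((a | ~b) | e) | (d & (~c & ~e)))) = 00111111001101010011111100111111
  (((c | d) & (((a | ~b) | e) | (d & (~c & ~e)))) | d) = 00111111001101110011111100111111

(((c | d) & (((a | ~b) | e) | (d & (~c & ~e)))) | d)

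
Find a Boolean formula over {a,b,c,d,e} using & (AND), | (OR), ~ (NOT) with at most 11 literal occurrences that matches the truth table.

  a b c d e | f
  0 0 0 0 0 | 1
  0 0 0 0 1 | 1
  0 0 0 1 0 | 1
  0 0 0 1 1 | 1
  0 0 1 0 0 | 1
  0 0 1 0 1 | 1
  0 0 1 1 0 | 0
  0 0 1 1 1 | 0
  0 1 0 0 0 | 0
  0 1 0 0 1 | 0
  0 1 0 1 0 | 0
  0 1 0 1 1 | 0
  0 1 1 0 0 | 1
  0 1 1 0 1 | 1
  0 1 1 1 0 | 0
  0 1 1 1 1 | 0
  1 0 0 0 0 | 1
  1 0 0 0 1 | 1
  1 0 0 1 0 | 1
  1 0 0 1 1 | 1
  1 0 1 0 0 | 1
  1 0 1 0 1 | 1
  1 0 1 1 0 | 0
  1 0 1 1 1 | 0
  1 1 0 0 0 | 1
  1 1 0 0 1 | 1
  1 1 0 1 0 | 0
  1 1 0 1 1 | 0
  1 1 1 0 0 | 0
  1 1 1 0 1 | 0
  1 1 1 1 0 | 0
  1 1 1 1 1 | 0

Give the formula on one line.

((((a | c) & (~c | ~a)) | ~b) & ((~b & ~c) | ~d))

  (a | c) = 00001111000011111111111111111111
  ~c = 11110000111100001111000011110000
  ~a = 11111111111111110000000000000000
  (~c | ~a) = 11111111111111111111000011110000
  ((a | c) & (~c | ~a)) = 00001111000011111111000011110000
  ~b = 11111111000000001111111100000000
  (((a | c) & (~c | ~a)) | ~b) = 11111111000011111111111111110000
  (~b & ~c) = 11110000000000001111000000000000
  ~d = 11001100110011001100110011001100
  ((~b & ~c) | ~d) = 11111100110011001111110011001100
  ((((a | c) & (~c | ~a)) | ~b) & ((~b & ~c) | ~d)) = 11111100000011001111110011000000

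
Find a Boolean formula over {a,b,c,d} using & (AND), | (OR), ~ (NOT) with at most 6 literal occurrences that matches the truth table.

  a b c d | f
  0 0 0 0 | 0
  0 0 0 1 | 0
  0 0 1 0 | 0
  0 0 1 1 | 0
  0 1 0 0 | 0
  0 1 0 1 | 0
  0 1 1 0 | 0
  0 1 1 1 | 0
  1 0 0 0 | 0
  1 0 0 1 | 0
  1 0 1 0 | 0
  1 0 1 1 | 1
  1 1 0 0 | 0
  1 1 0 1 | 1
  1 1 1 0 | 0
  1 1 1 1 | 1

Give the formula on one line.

((((a | c) & (c | b)) & a) & d)

  (a | c) = 0011001111111111
  (c | b) = 0011111100111111
  ((a | c) & (c | b)) = 0011001100111111
  (((a | c) & (c | b)) & a) = 0000000000111111
  ((((a | c) & (c | b)) & a) & d) = 0000000000010101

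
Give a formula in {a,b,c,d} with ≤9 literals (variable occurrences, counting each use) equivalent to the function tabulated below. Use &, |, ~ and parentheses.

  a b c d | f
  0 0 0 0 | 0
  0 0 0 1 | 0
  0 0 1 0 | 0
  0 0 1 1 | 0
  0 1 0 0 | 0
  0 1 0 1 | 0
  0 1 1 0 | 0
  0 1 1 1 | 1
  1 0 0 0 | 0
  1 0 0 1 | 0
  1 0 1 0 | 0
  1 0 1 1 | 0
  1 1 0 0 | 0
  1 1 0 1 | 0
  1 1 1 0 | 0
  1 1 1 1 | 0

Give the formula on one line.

  ~a = 1111111100000000
  ~d = 1010101010101010
  (~d | c) = 1011101110111011
  ((~d | c) | a) = 1011101111111111
  (b & d) = 0000010100000101
  (((~d | c) | a) & (b & d)) = 0000000100000101
  (~a & (((~d | c) | a) & (b & d))) = 0000000100000000

(~a & (((~d | c) | a) & (b & d)))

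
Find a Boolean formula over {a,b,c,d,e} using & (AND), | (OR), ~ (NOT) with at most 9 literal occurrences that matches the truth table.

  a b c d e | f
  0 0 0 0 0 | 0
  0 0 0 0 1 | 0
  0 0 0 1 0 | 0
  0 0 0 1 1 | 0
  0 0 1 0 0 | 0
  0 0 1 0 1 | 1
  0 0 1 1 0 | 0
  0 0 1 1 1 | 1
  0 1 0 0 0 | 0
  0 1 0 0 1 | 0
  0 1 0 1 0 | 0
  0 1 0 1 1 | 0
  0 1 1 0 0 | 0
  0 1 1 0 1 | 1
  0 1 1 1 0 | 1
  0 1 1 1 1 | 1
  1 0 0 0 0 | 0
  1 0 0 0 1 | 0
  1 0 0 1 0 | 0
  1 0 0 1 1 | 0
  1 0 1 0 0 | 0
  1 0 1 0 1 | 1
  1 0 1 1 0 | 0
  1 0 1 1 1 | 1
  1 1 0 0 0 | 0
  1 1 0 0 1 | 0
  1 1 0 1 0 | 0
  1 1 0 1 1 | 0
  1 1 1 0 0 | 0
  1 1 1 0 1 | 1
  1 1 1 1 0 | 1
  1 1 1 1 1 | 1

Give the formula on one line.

  ~b = 11111111000000001111111100000000
  (~b | d) = 11111111001100111111111100110011
  ((~b | d) | e) = 11111111011101111111111101110111
  ~c = 11110000111100001111000011110000
  (~c | b) = 11110000111111111111000011111111
  (e | (~c | b)) = 11110101111111111111010111111111
  (c & (e | (~c | b))) = 00000101000011110000010100001111
  (((~b | d) | e) & (c & (e | (~c | b)))) = 00000101000001110000010100000111

(((~b | d) | e) & (c & (e | (~c | b))))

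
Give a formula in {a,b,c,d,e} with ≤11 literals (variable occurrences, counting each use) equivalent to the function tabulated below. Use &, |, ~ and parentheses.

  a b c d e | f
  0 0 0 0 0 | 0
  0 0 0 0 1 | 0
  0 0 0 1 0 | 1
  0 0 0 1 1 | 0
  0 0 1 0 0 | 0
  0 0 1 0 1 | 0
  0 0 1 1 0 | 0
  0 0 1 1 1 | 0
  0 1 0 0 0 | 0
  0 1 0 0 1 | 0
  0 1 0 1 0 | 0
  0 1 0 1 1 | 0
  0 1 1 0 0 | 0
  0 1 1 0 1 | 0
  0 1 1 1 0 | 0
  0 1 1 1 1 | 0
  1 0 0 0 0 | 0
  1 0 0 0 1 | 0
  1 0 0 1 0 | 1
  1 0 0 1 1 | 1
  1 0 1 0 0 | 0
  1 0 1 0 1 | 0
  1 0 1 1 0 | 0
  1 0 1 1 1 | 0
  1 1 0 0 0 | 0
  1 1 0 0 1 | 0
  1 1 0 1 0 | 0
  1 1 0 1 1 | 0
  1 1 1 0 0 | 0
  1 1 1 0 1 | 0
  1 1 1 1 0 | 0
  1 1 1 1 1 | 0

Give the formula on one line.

  ~c = 11110000111100001111000011110000
  ~b = 11111111000000001111111100000000
  ~d = 11001100110011001100110011001100
  (c & ~d) = 00001100000011000000110000001100
  ~e = 10101010101010101010101010101010
  (~b & a) = 00000000000000001111111100000000
  (~e | (~b & a)) = 10101010101010101111111110101010
  ((c & ~d) | (~e | (~b & a))) = 10101110101011101111111110101110
  (c | d) = 00111111001111110011111100111111
  (((c & ~d) | (~e | (~b & a))) & (c | d)) = 00101110001011100011111100101110
  (~b & (((c & ~d) | (~e | (~b & a))) & (c | d))) = 00101110000000000011111100000000
  (~c & (~b & (((c & ~d) | (~e | (~b & a))) & (c | d)))) = 00100000000000000011000000000000

(~c & (~b & (((c & ~d) | (~e | (~b & a))) & (c | d))))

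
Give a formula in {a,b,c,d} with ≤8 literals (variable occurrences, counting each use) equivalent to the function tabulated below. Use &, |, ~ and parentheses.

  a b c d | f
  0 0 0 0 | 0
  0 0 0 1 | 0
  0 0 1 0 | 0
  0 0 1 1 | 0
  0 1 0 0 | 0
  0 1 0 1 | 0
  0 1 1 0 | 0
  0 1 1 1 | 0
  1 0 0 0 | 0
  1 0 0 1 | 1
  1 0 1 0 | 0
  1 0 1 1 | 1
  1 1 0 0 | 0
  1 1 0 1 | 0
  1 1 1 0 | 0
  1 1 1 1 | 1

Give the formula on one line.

((a & (~b | c)) & (d & (~d | a)))

  ~b = 1111000011110000
  (~b | c) = 1111001111110011
  (a & (~b | c)) = 0000000011110011
  ~d = 1010101010101010
  (~d | a) = 1010101011111111
  (d & (~d | a)) = 0000000001010101
  ((a & (~b | c)) & (d & (~d | a))) = 0000000001010001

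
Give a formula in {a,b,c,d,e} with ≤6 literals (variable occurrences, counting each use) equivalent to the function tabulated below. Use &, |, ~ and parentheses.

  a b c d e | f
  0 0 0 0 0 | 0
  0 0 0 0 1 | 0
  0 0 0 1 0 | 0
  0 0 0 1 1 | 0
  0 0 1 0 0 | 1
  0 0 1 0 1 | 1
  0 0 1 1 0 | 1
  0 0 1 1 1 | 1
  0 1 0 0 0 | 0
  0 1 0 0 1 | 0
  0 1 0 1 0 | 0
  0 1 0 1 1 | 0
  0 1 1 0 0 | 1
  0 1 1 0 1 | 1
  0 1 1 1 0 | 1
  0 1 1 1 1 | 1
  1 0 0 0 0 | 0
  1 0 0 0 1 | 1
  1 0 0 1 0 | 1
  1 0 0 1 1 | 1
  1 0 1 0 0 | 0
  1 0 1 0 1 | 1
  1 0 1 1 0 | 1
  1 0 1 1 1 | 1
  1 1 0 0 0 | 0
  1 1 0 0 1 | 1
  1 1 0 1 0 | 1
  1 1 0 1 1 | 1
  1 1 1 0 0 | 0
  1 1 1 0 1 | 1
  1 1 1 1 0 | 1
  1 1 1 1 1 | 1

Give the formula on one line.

  ~a = 11111111111111110000000000000000
  (e | ~a) = 11111111111111110101010101010101
  (d | (e | ~a)) = 11111111111111110111011101110111
  (a | c) = 00001111000011111111111111111111
  ((d | (e | ~a)) & (a | c)) = 00001111000011110111011101110111

((d | (e | ~a)) & (a | c))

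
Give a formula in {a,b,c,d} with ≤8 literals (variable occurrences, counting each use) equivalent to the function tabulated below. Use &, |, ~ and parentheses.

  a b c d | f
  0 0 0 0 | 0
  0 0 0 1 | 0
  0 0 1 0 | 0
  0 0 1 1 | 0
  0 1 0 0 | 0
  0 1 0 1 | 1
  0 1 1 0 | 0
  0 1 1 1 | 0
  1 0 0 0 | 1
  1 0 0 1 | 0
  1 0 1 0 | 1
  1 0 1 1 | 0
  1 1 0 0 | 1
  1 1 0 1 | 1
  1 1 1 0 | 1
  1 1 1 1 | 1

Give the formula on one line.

  ~c = 1100110011001100
  (d & b) = 0000010100000101
  (~c & (d & b)) = 0000010000000100
  ~d = 1010101010101010
  (b | ~d) = 1010111110101111
  (~d | c) = 1011101110111011
  (a & (~d | c)) = 0000000010111011
  ((b | ~d) & (a & (~d | c))) = 0000000010101011
  ((~c & (d & b)) | ((b | ~d) & (a & (~d | c)))) = 0000010010101111

((~c & (d & b)) | ((b | ~d) & (a & (~d | c))))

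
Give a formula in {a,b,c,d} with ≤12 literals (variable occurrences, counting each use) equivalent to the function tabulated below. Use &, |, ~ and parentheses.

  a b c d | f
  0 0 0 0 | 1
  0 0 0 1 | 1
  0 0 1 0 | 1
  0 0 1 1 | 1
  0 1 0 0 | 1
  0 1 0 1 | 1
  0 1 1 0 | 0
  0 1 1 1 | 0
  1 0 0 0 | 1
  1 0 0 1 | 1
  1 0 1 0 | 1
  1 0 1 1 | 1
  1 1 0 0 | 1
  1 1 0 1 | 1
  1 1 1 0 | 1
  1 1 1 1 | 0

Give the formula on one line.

(((((b & ~d) & (c & a)) | (a & (c & ~b))) | ~b) | ~c)

  ~d = 1010101010101010
  (b & ~d) = 0000101000001010
  (c & a) = 0000000000110011
  ((b & ~d) & (c & a)) = 0000000000000010
  ~b = 1111000011110000
  (c & ~b) = 0011000000110000
  (a & (c & ~b)) = 0000000000110000
  (((b & ~d) & (c & a)) | (a & (c & ~b))) = 0000000000110010
  ((((b & ~d) & (c & a)) | (a & (c & ~b))) | ~b) = 1111000011110010
  ~c = 1100110011001100
  (((((b & ~d) & (c & a)) | (a & (c & ~b))) | ~b) | ~c) = 1111110011111110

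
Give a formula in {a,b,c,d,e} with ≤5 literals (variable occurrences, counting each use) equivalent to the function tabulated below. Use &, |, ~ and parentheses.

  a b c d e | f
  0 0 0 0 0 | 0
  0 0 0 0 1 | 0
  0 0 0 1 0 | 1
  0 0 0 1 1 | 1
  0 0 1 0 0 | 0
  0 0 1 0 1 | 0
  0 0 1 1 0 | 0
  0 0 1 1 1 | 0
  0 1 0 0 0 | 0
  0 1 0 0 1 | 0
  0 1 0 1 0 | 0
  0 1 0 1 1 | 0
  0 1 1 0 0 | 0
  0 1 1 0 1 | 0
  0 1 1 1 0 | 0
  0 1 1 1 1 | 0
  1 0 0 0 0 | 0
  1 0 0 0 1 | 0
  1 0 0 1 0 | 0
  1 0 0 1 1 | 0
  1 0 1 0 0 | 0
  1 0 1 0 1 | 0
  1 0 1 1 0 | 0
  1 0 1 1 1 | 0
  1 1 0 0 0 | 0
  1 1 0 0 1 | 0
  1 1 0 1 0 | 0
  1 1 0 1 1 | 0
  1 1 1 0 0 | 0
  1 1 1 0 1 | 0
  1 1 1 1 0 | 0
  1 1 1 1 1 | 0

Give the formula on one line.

  ~c = 11110000111100001111000011110000
  ~b = 11111111000000001111111100000000
  (~c & ~b) = 11110000000000001111000000000000
  (c | d) = 00111111001111110011111100111111
  ((~c & ~b) & (c | d)) = 00110000000000000011000000000000
  ~a = 11111111111111110000000000000000
  (((~c & ~b) & (c | d)) & ~a) = 00110000000000000000000000000000

(((~c & ~b) & (c | d)) & ~a)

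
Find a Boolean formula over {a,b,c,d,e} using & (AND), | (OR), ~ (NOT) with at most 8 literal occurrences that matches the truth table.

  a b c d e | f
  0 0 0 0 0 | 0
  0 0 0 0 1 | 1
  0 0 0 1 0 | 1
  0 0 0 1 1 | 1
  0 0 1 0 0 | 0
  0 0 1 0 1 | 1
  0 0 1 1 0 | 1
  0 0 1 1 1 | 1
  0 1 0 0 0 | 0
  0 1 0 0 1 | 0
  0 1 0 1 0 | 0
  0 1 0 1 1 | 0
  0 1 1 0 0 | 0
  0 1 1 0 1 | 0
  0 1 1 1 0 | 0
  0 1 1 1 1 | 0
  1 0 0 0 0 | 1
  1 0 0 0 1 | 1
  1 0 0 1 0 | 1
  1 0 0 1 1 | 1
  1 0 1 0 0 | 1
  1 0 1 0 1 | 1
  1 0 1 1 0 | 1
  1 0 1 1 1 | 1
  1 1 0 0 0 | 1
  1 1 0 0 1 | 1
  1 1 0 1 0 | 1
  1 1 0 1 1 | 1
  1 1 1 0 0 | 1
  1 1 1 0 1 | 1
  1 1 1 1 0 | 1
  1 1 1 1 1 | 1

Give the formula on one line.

(a | (((a & (d | ~e)) | ~b) & (e | (d | a))))

  ~e = 10101010101010101010101010101010
  (d | ~e) = 10111011101110111011101110111011
  (a & (d | ~e)) = 00000000000000001011101110111011
  ~b = 11111111000000001111111100000000
  ((a & (d | ~e)) | ~b) = 11111111000000001111111110111011
  (d | a) = 00110011001100111111111111111111
  (e | (d | a)) = 01110111011101111111111111111111
  (((a & (d | ~e)) | ~b) & (e | (d | a))) = 01110111000000001111111110111011
  (a | (((a & (d | ~e)) | ~b) & (e | (d | a)))) = 01110111000000001111111111111111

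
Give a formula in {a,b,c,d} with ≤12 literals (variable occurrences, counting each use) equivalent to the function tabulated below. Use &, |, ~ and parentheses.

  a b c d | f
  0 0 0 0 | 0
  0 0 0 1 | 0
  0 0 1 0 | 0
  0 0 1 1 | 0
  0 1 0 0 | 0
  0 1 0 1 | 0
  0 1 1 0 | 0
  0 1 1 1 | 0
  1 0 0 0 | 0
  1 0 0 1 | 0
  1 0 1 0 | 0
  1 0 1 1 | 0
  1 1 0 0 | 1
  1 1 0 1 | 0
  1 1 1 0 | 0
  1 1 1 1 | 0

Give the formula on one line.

((((~c | ~b) & b) & ((c | a) & (~b | ~c))) & (~d | ~a))

  ~c = 1100110011001100
  ~b = 1111000011110000
  (~c | ~b) = 1111110011111100
  ((~c | ~b) & b) = 0000110000001100
  (c | a) = 0011001111111111
  (~b | ~c) = 1111110011111100
  ((c | a) & (~b | ~c)) = 0011000011111100
  (((~c | ~b) & b) & ((c | a) & (~b | ~c))) = 0000000000001100
  ~d = 1010101010101010
  ~a = 1111111100000000
  (~d | ~a) = 1111111110101010
  ((((~c | ~b) & b) & ((c | a) & (~b | ~c))) & (~d | ~a)) = 0000000000001000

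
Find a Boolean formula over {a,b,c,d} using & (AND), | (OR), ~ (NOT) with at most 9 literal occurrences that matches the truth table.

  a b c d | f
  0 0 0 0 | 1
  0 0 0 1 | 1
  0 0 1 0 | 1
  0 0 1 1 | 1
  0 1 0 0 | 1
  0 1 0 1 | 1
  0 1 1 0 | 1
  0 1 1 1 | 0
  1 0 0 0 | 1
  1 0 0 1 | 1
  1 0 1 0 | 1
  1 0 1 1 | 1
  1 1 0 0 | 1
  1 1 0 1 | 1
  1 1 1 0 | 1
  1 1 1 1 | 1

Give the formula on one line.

(~d | ((((~d | (~a | c)) & ~c) | ~b) | (b & a)))

  ~d = 1010101010101010
  ~a = 1111111100000000
  (~a | c) = 1111111100110011
  (~d | (~a | c)) = 1111111110111011
  ~c = 1100110011001100
  ((~d | (~a | c)) & ~c) = 1100110010001000
  ~b = 1111000011110000
  (((~d | (~a | c)) & ~c) | ~b) = 1111110011111000
  (b & a) = 0000000000001111
  ((((~d | (~a | c)) & ~c) | ~b) | (b & a)) = 1111110011111111
  (~d | ((((~d | (~a | c)) & ~c) | ~b) | (b & a))) = 1111111011111111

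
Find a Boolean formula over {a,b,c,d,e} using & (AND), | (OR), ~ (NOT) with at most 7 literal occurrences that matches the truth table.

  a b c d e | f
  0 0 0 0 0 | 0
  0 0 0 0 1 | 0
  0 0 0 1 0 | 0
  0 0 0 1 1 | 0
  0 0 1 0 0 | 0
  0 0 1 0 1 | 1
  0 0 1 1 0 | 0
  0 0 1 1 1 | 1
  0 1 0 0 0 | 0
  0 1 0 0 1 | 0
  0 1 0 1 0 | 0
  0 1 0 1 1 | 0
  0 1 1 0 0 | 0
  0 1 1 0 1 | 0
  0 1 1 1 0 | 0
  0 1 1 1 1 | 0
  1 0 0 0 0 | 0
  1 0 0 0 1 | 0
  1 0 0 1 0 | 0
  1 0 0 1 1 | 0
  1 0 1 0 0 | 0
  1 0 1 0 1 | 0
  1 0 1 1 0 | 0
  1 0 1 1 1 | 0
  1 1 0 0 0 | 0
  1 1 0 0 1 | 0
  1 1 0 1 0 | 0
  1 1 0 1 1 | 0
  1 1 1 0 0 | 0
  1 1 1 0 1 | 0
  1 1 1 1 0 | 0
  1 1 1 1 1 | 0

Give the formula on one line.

(~b & ((e & c) & (~a | ~e)))

  ~b = 11111111000000001111111100000000
  (e & c) = 00000101000001010000010100000101
  ~a = 11111111111111110000000000000000
  ~e = 10101010101010101010101010101010
  (~a | ~e) = 11111111111111111010101010101010
  ((e & c) & (~a | ~e)) = 00000101000001010000000000000000
  (~b & ((e & c) & (~a | ~e))) = 00000101000000000000000000000000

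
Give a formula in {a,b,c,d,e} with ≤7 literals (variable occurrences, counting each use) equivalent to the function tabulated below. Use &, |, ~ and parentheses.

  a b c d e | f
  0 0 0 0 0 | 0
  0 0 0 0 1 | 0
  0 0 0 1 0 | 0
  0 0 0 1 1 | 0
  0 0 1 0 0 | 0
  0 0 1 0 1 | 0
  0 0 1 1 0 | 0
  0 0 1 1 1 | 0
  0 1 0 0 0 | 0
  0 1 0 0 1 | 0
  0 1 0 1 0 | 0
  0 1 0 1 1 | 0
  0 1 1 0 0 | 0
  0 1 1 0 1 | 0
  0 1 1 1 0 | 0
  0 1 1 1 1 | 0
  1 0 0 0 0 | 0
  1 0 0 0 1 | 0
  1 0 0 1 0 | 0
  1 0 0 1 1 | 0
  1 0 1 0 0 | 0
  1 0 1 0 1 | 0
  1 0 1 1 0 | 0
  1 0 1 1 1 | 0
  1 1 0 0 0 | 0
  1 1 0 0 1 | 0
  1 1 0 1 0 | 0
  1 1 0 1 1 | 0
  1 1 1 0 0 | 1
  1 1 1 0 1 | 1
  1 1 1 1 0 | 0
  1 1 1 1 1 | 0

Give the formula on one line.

  ~d = 11001100110011001100110011001100
  (~d & b) = 00000000110011000000000011001100
  ((~d & b) & a) = 00000000000000000000000011001100
  (c & ((~d & b) & a)) = 00000000000000000000000000001100

(c & ((~d & b) & a))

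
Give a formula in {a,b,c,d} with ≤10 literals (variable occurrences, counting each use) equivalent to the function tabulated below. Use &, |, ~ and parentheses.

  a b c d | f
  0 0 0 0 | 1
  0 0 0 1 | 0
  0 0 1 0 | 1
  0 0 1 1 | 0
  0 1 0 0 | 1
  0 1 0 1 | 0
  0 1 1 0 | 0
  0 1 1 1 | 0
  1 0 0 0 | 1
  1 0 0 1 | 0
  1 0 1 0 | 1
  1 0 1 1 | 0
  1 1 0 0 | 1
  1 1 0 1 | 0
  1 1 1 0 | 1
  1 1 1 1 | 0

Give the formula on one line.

  (a & b) = 0000000000001111
  ((a & b) | c) = 0011001100111111
  ~d = 1010101010101010
  (((a & b) | c) & ~d) = 0010001000101010
  ~b = 1111000011110000
  ((((a & b) | c) & ~d) & ~b) = 0010000000100000
  ~c = 1100110011001100
  (~c | a) = 1100110011111111
  ((~c | a) & ~d) = 1000100010101010
  (((((a & b) | c) & ~d) & ~b) | ((~c | a) & ~d)) = 1010100010101010

(((((a & b) | c) & ~d) & ~b) | ((~c | a) & ~d))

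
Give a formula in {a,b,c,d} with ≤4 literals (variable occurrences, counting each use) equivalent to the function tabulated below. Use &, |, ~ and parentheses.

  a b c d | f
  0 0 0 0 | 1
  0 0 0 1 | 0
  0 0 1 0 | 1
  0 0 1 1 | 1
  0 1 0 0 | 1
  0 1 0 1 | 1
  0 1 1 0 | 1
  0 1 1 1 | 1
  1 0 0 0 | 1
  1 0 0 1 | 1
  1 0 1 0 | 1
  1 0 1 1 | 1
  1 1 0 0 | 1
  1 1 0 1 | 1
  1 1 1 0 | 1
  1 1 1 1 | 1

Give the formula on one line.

  (a | c) = 0011001111111111
  ~d = 1010101010101010
  ((a | c) | ~d) = 1011101111111111
  (b | ((a | c) | ~d)) = 1011111111111111

(b | ((a | c) | ~d))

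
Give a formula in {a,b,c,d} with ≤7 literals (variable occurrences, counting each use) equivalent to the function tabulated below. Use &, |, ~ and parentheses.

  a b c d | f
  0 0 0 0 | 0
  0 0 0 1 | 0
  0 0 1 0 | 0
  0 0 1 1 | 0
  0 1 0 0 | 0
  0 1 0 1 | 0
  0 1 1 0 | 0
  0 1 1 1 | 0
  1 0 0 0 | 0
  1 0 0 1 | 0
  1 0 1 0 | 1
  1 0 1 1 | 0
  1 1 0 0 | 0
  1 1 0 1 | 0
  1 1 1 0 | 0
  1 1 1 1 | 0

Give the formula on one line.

((~d & a) & (~b & (c & (~d | ~c))))

  ~d = 1010101010101010
  (~d & a) = 0000000010101010
  ~b = 1111000011110000
  ~c = 1100110011001100
  (~d | ~c) = 1110111011101110
  (c & (~d | ~c)) = 0010001000100010
  (~b & (c & (~d | ~c))) = 0010000000100000
  ((~d & a) & (~b & (c & (~d | ~c)))) = 0000000000100000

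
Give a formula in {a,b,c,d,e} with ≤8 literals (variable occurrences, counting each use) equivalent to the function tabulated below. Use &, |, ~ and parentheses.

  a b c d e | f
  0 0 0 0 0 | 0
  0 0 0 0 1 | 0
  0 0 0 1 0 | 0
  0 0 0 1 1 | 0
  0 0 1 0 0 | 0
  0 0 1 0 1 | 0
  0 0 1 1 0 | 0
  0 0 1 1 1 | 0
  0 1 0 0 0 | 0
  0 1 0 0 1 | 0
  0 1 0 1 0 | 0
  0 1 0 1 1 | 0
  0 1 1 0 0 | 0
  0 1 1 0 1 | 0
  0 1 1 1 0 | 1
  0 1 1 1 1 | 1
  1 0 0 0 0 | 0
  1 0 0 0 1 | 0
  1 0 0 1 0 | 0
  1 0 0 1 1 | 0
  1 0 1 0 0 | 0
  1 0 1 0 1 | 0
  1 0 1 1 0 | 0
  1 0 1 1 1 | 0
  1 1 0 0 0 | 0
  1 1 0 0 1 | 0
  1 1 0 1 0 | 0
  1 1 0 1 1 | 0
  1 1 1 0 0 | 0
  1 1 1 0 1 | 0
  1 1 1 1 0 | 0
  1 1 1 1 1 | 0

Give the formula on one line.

((d & b) & (((~a & (~b | c)) | a) & ~a))

  (d & b) = 00000000001100110000000000110011
  ~a = 11111111111111110000000000000000
  ~b = 11111111000000001111111100000000
  (~b | c) = 11111111000011111111111100001111
  (~a & (~b | c)) = 11111111000011110000000000000000
  ((~a & (~b | c)) | a) = 11111111000011111111111111111111
  (((~a & (~b | c)) | a) & ~a) = 11111111000011110000000000000000
  ((d & b) & (((~a & (~b | c)) | a) & ~a)) = 00000000000000110000000000000000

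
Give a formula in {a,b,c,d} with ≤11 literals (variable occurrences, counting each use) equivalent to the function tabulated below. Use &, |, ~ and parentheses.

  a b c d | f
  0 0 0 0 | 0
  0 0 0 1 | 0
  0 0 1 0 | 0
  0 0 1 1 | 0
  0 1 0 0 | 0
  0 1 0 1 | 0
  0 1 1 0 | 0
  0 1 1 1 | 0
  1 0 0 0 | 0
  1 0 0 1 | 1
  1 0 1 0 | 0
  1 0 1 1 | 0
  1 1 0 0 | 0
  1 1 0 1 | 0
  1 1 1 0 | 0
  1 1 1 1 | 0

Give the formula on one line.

((d & a) & ((~c & (~a & (b & ~d))) | (~c & ~b)))

  (d & a) = 0000000001010101
  ~c = 1100110011001100
  ~a = 1111111100000000
  ~d = 1010101010101010
  (b & ~d) = 0000101000001010
  (~a & (b & ~d)) = 0000101000000000
  (~c & (~a & (b & ~d))) = 0000100000000000
  ~b = 1111000011110000
  (~c & ~b) = 1100000011000000
  ((~c & (~a & (b & ~d))) | (~c & ~b)) = 1100100011000000
  ((d & a) & ((~c & (~a & (b & ~d))) | (~c & ~b))) = 0000000001000000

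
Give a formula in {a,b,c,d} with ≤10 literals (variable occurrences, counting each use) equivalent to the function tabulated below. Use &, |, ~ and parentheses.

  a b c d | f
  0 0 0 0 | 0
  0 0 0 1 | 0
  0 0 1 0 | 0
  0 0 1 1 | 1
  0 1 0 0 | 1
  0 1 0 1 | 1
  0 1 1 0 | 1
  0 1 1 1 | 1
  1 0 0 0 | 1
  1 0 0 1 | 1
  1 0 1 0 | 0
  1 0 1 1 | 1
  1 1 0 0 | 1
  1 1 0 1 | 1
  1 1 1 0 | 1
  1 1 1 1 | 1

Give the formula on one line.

  ~d = 1010101010101010
  (~d | c) = 1011101110111011
  (d | b) = 0101111101011111
  ((~d | c) & (d | b)) = 0001101100011011
  ~c = 1100110011001100
  (d | ~c) = 1101110111011101
  (a & (d | ~c)) = 0000000011011101
  (b & d) = 0000010100000101
  ((a & (d | ~c)) | (b & d)) = 0000010111011101
  (((~d | c) & (d | b)) | ((a & (d | ~c)) | (b & d))) = 0001111111011111

(((~d | c) & (d | b)) | ((a & (d | ~c)) | (b & d)))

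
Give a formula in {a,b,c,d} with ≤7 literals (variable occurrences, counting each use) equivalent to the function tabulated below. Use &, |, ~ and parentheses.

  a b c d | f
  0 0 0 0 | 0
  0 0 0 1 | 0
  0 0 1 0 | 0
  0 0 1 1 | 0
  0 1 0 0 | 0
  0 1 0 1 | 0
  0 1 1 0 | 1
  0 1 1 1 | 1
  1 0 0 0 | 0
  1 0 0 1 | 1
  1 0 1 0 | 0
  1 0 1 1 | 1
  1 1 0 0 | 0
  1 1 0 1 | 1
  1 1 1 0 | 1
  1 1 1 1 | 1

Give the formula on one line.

((d & a) | (b & (~b | c)))

  (d & a) = 0000000001010101
  ~b = 1111000011110000
  (~b | c) = 1111001111110011
  (b & (~b | c)) = 0000001100000011
  ((d & a) | (b & (~b | c))) = 0000001101010111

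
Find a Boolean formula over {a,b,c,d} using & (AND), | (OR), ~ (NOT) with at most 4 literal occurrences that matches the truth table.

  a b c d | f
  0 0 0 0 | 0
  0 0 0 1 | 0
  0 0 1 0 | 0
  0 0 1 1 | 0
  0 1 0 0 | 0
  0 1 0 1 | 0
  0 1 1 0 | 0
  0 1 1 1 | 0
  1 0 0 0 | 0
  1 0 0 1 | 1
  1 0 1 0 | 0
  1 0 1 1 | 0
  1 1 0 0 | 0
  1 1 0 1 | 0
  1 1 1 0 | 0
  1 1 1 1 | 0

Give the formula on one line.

((~c & d) & (a & ~b))

  ~c = 1100110011001100
  (~c & d) = 0100010001000100
  ~b = 1111000011110000
  (a & ~b) = 0000000011110000
  ((~c & d) & (a & ~b)) = 0000000001000000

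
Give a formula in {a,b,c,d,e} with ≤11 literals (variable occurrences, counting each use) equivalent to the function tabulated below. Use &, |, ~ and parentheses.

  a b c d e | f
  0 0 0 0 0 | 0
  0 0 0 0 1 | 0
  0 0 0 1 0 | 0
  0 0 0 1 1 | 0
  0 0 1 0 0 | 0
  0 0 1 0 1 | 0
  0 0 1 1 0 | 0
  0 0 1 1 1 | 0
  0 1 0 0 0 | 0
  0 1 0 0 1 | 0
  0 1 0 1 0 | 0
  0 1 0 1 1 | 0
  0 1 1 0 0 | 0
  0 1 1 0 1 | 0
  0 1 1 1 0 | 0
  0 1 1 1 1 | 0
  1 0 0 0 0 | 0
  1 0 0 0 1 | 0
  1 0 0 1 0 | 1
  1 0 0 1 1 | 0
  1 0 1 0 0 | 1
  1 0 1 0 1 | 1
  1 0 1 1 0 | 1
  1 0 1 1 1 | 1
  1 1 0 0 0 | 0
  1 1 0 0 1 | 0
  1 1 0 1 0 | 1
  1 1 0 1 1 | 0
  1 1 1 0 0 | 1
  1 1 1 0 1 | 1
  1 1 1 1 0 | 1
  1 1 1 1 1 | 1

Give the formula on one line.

(a & (c | ((~c | (a & ~e)) & ((e | d) & ~e))))

  ~c = 11110000111100001111000011110000
  ~e = 10101010101010101010101010101010
  (a & ~e) = 00000000000000001010101010101010
  (~c | (a & ~e)) = 11110000111100001111101011111010
  (e | d) = 01110111011101110111011101110111
  ((e | d) & ~e) = 00100010001000100010001000100010
  ((~c | (a & ~e)) & ((e | d) & ~e)) = 00100000001000000010001000100010
  (c | ((~c | (a & ~e)) & ((e | d) & ~e))) = 00101111001011110010111100101111
  (a & (c | ((~c | (a & ~e)) & ((e | d) & ~e)))) = 00000000000000000010111100101111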